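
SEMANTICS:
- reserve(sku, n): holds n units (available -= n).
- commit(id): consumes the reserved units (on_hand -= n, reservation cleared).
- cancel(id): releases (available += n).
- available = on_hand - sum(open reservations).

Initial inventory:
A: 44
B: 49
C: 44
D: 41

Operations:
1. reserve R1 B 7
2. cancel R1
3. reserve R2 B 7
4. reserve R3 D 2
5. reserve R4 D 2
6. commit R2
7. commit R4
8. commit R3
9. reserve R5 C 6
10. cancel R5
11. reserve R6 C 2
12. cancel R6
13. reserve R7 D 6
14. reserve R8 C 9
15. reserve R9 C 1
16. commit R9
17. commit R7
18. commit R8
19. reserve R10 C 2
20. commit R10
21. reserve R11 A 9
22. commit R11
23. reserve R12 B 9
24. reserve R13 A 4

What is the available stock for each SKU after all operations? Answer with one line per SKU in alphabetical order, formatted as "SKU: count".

Answer: A: 31
B: 33
C: 32
D: 31

Derivation:
Step 1: reserve R1 B 7 -> on_hand[A=44 B=49 C=44 D=41] avail[A=44 B=42 C=44 D=41] open={R1}
Step 2: cancel R1 -> on_hand[A=44 B=49 C=44 D=41] avail[A=44 B=49 C=44 D=41] open={}
Step 3: reserve R2 B 7 -> on_hand[A=44 B=49 C=44 D=41] avail[A=44 B=42 C=44 D=41] open={R2}
Step 4: reserve R3 D 2 -> on_hand[A=44 B=49 C=44 D=41] avail[A=44 B=42 C=44 D=39] open={R2,R3}
Step 5: reserve R4 D 2 -> on_hand[A=44 B=49 C=44 D=41] avail[A=44 B=42 C=44 D=37] open={R2,R3,R4}
Step 6: commit R2 -> on_hand[A=44 B=42 C=44 D=41] avail[A=44 B=42 C=44 D=37] open={R3,R4}
Step 7: commit R4 -> on_hand[A=44 B=42 C=44 D=39] avail[A=44 B=42 C=44 D=37] open={R3}
Step 8: commit R3 -> on_hand[A=44 B=42 C=44 D=37] avail[A=44 B=42 C=44 D=37] open={}
Step 9: reserve R5 C 6 -> on_hand[A=44 B=42 C=44 D=37] avail[A=44 B=42 C=38 D=37] open={R5}
Step 10: cancel R5 -> on_hand[A=44 B=42 C=44 D=37] avail[A=44 B=42 C=44 D=37] open={}
Step 11: reserve R6 C 2 -> on_hand[A=44 B=42 C=44 D=37] avail[A=44 B=42 C=42 D=37] open={R6}
Step 12: cancel R6 -> on_hand[A=44 B=42 C=44 D=37] avail[A=44 B=42 C=44 D=37] open={}
Step 13: reserve R7 D 6 -> on_hand[A=44 B=42 C=44 D=37] avail[A=44 B=42 C=44 D=31] open={R7}
Step 14: reserve R8 C 9 -> on_hand[A=44 B=42 C=44 D=37] avail[A=44 B=42 C=35 D=31] open={R7,R8}
Step 15: reserve R9 C 1 -> on_hand[A=44 B=42 C=44 D=37] avail[A=44 B=42 C=34 D=31] open={R7,R8,R9}
Step 16: commit R9 -> on_hand[A=44 B=42 C=43 D=37] avail[A=44 B=42 C=34 D=31] open={R7,R8}
Step 17: commit R7 -> on_hand[A=44 B=42 C=43 D=31] avail[A=44 B=42 C=34 D=31] open={R8}
Step 18: commit R8 -> on_hand[A=44 B=42 C=34 D=31] avail[A=44 B=42 C=34 D=31] open={}
Step 19: reserve R10 C 2 -> on_hand[A=44 B=42 C=34 D=31] avail[A=44 B=42 C=32 D=31] open={R10}
Step 20: commit R10 -> on_hand[A=44 B=42 C=32 D=31] avail[A=44 B=42 C=32 D=31] open={}
Step 21: reserve R11 A 9 -> on_hand[A=44 B=42 C=32 D=31] avail[A=35 B=42 C=32 D=31] open={R11}
Step 22: commit R11 -> on_hand[A=35 B=42 C=32 D=31] avail[A=35 B=42 C=32 D=31] open={}
Step 23: reserve R12 B 9 -> on_hand[A=35 B=42 C=32 D=31] avail[A=35 B=33 C=32 D=31] open={R12}
Step 24: reserve R13 A 4 -> on_hand[A=35 B=42 C=32 D=31] avail[A=31 B=33 C=32 D=31] open={R12,R13}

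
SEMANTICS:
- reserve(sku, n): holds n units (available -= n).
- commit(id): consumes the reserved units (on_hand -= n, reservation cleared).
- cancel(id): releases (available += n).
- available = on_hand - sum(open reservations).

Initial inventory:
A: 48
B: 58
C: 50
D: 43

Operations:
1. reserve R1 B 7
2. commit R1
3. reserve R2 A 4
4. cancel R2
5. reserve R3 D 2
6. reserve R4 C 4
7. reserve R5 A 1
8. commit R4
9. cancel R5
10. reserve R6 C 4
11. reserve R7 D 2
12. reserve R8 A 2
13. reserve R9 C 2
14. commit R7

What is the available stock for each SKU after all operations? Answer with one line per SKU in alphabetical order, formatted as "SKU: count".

Step 1: reserve R1 B 7 -> on_hand[A=48 B=58 C=50 D=43] avail[A=48 B=51 C=50 D=43] open={R1}
Step 2: commit R1 -> on_hand[A=48 B=51 C=50 D=43] avail[A=48 B=51 C=50 D=43] open={}
Step 3: reserve R2 A 4 -> on_hand[A=48 B=51 C=50 D=43] avail[A=44 B=51 C=50 D=43] open={R2}
Step 4: cancel R2 -> on_hand[A=48 B=51 C=50 D=43] avail[A=48 B=51 C=50 D=43] open={}
Step 5: reserve R3 D 2 -> on_hand[A=48 B=51 C=50 D=43] avail[A=48 B=51 C=50 D=41] open={R3}
Step 6: reserve R4 C 4 -> on_hand[A=48 B=51 C=50 D=43] avail[A=48 B=51 C=46 D=41] open={R3,R4}
Step 7: reserve R5 A 1 -> on_hand[A=48 B=51 C=50 D=43] avail[A=47 B=51 C=46 D=41] open={R3,R4,R5}
Step 8: commit R4 -> on_hand[A=48 B=51 C=46 D=43] avail[A=47 B=51 C=46 D=41] open={R3,R5}
Step 9: cancel R5 -> on_hand[A=48 B=51 C=46 D=43] avail[A=48 B=51 C=46 D=41] open={R3}
Step 10: reserve R6 C 4 -> on_hand[A=48 B=51 C=46 D=43] avail[A=48 B=51 C=42 D=41] open={R3,R6}
Step 11: reserve R7 D 2 -> on_hand[A=48 B=51 C=46 D=43] avail[A=48 B=51 C=42 D=39] open={R3,R6,R7}
Step 12: reserve R8 A 2 -> on_hand[A=48 B=51 C=46 D=43] avail[A=46 B=51 C=42 D=39] open={R3,R6,R7,R8}
Step 13: reserve R9 C 2 -> on_hand[A=48 B=51 C=46 D=43] avail[A=46 B=51 C=40 D=39] open={R3,R6,R7,R8,R9}
Step 14: commit R7 -> on_hand[A=48 B=51 C=46 D=41] avail[A=46 B=51 C=40 D=39] open={R3,R6,R8,R9}

Answer: A: 46
B: 51
C: 40
D: 39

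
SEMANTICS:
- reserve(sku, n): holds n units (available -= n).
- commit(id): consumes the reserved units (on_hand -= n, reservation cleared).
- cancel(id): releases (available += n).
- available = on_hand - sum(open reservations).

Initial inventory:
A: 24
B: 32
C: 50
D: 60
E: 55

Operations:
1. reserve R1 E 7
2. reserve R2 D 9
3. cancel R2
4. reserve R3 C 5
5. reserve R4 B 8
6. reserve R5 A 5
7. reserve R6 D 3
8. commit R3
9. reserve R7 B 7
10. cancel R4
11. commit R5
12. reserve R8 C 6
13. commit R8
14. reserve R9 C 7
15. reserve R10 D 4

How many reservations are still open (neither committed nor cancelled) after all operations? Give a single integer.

Step 1: reserve R1 E 7 -> on_hand[A=24 B=32 C=50 D=60 E=55] avail[A=24 B=32 C=50 D=60 E=48] open={R1}
Step 2: reserve R2 D 9 -> on_hand[A=24 B=32 C=50 D=60 E=55] avail[A=24 B=32 C=50 D=51 E=48] open={R1,R2}
Step 3: cancel R2 -> on_hand[A=24 B=32 C=50 D=60 E=55] avail[A=24 B=32 C=50 D=60 E=48] open={R1}
Step 4: reserve R3 C 5 -> on_hand[A=24 B=32 C=50 D=60 E=55] avail[A=24 B=32 C=45 D=60 E=48] open={R1,R3}
Step 5: reserve R4 B 8 -> on_hand[A=24 B=32 C=50 D=60 E=55] avail[A=24 B=24 C=45 D=60 E=48] open={R1,R3,R4}
Step 6: reserve R5 A 5 -> on_hand[A=24 B=32 C=50 D=60 E=55] avail[A=19 B=24 C=45 D=60 E=48] open={R1,R3,R4,R5}
Step 7: reserve R6 D 3 -> on_hand[A=24 B=32 C=50 D=60 E=55] avail[A=19 B=24 C=45 D=57 E=48] open={R1,R3,R4,R5,R6}
Step 8: commit R3 -> on_hand[A=24 B=32 C=45 D=60 E=55] avail[A=19 B=24 C=45 D=57 E=48] open={R1,R4,R5,R6}
Step 9: reserve R7 B 7 -> on_hand[A=24 B=32 C=45 D=60 E=55] avail[A=19 B=17 C=45 D=57 E=48] open={R1,R4,R5,R6,R7}
Step 10: cancel R4 -> on_hand[A=24 B=32 C=45 D=60 E=55] avail[A=19 B=25 C=45 D=57 E=48] open={R1,R5,R6,R7}
Step 11: commit R5 -> on_hand[A=19 B=32 C=45 D=60 E=55] avail[A=19 B=25 C=45 D=57 E=48] open={R1,R6,R7}
Step 12: reserve R8 C 6 -> on_hand[A=19 B=32 C=45 D=60 E=55] avail[A=19 B=25 C=39 D=57 E=48] open={R1,R6,R7,R8}
Step 13: commit R8 -> on_hand[A=19 B=32 C=39 D=60 E=55] avail[A=19 B=25 C=39 D=57 E=48] open={R1,R6,R7}
Step 14: reserve R9 C 7 -> on_hand[A=19 B=32 C=39 D=60 E=55] avail[A=19 B=25 C=32 D=57 E=48] open={R1,R6,R7,R9}
Step 15: reserve R10 D 4 -> on_hand[A=19 B=32 C=39 D=60 E=55] avail[A=19 B=25 C=32 D=53 E=48] open={R1,R10,R6,R7,R9}
Open reservations: ['R1', 'R10', 'R6', 'R7', 'R9'] -> 5

Answer: 5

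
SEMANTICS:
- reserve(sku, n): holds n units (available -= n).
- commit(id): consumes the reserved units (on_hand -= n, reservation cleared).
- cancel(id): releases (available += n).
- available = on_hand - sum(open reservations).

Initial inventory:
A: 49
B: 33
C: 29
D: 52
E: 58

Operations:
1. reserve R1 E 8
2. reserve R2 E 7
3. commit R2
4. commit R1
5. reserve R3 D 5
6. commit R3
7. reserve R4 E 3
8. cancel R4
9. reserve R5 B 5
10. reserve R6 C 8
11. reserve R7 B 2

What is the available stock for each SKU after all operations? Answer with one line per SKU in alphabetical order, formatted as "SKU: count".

Answer: A: 49
B: 26
C: 21
D: 47
E: 43

Derivation:
Step 1: reserve R1 E 8 -> on_hand[A=49 B=33 C=29 D=52 E=58] avail[A=49 B=33 C=29 D=52 E=50] open={R1}
Step 2: reserve R2 E 7 -> on_hand[A=49 B=33 C=29 D=52 E=58] avail[A=49 B=33 C=29 D=52 E=43] open={R1,R2}
Step 3: commit R2 -> on_hand[A=49 B=33 C=29 D=52 E=51] avail[A=49 B=33 C=29 D=52 E=43] open={R1}
Step 4: commit R1 -> on_hand[A=49 B=33 C=29 D=52 E=43] avail[A=49 B=33 C=29 D=52 E=43] open={}
Step 5: reserve R3 D 5 -> on_hand[A=49 B=33 C=29 D=52 E=43] avail[A=49 B=33 C=29 D=47 E=43] open={R3}
Step 6: commit R3 -> on_hand[A=49 B=33 C=29 D=47 E=43] avail[A=49 B=33 C=29 D=47 E=43] open={}
Step 7: reserve R4 E 3 -> on_hand[A=49 B=33 C=29 D=47 E=43] avail[A=49 B=33 C=29 D=47 E=40] open={R4}
Step 8: cancel R4 -> on_hand[A=49 B=33 C=29 D=47 E=43] avail[A=49 B=33 C=29 D=47 E=43] open={}
Step 9: reserve R5 B 5 -> on_hand[A=49 B=33 C=29 D=47 E=43] avail[A=49 B=28 C=29 D=47 E=43] open={R5}
Step 10: reserve R6 C 8 -> on_hand[A=49 B=33 C=29 D=47 E=43] avail[A=49 B=28 C=21 D=47 E=43] open={R5,R6}
Step 11: reserve R7 B 2 -> on_hand[A=49 B=33 C=29 D=47 E=43] avail[A=49 B=26 C=21 D=47 E=43] open={R5,R6,R7}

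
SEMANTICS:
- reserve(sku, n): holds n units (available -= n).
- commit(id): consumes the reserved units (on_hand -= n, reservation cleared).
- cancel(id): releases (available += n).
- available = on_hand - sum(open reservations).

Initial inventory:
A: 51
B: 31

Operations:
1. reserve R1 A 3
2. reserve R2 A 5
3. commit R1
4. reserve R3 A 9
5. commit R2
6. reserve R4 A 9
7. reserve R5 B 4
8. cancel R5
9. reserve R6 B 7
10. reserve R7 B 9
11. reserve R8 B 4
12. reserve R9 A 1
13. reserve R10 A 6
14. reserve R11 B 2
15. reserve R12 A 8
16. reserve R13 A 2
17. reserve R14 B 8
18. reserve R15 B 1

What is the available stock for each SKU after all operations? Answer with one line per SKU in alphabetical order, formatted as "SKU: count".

Answer: A: 8
B: 0

Derivation:
Step 1: reserve R1 A 3 -> on_hand[A=51 B=31] avail[A=48 B=31] open={R1}
Step 2: reserve R2 A 5 -> on_hand[A=51 B=31] avail[A=43 B=31] open={R1,R2}
Step 3: commit R1 -> on_hand[A=48 B=31] avail[A=43 B=31] open={R2}
Step 4: reserve R3 A 9 -> on_hand[A=48 B=31] avail[A=34 B=31] open={R2,R3}
Step 5: commit R2 -> on_hand[A=43 B=31] avail[A=34 B=31] open={R3}
Step 6: reserve R4 A 9 -> on_hand[A=43 B=31] avail[A=25 B=31] open={R3,R4}
Step 7: reserve R5 B 4 -> on_hand[A=43 B=31] avail[A=25 B=27] open={R3,R4,R5}
Step 8: cancel R5 -> on_hand[A=43 B=31] avail[A=25 B=31] open={R3,R4}
Step 9: reserve R6 B 7 -> on_hand[A=43 B=31] avail[A=25 B=24] open={R3,R4,R6}
Step 10: reserve R7 B 9 -> on_hand[A=43 B=31] avail[A=25 B=15] open={R3,R4,R6,R7}
Step 11: reserve R8 B 4 -> on_hand[A=43 B=31] avail[A=25 B=11] open={R3,R4,R6,R7,R8}
Step 12: reserve R9 A 1 -> on_hand[A=43 B=31] avail[A=24 B=11] open={R3,R4,R6,R7,R8,R9}
Step 13: reserve R10 A 6 -> on_hand[A=43 B=31] avail[A=18 B=11] open={R10,R3,R4,R6,R7,R8,R9}
Step 14: reserve R11 B 2 -> on_hand[A=43 B=31] avail[A=18 B=9] open={R10,R11,R3,R4,R6,R7,R8,R9}
Step 15: reserve R12 A 8 -> on_hand[A=43 B=31] avail[A=10 B=9] open={R10,R11,R12,R3,R4,R6,R7,R8,R9}
Step 16: reserve R13 A 2 -> on_hand[A=43 B=31] avail[A=8 B=9] open={R10,R11,R12,R13,R3,R4,R6,R7,R8,R9}
Step 17: reserve R14 B 8 -> on_hand[A=43 B=31] avail[A=8 B=1] open={R10,R11,R12,R13,R14,R3,R4,R6,R7,R8,R9}
Step 18: reserve R15 B 1 -> on_hand[A=43 B=31] avail[A=8 B=0] open={R10,R11,R12,R13,R14,R15,R3,R4,R6,R7,R8,R9}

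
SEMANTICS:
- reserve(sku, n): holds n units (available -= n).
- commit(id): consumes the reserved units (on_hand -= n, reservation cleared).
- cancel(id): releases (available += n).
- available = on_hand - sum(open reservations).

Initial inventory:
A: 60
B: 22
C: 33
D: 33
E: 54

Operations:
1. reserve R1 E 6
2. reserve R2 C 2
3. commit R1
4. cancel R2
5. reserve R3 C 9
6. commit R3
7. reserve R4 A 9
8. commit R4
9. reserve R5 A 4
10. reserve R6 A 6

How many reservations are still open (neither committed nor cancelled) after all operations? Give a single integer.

Step 1: reserve R1 E 6 -> on_hand[A=60 B=22 C=33 D=33 E=54] avail[A=60 B=22 C=33 D=33 E=48] open={R1}
Step 2: reserve R2 C 2 -> on_hand[A=60 B=22 C=33 D=33 E=54] avail[A=60 B=22 C=31 D=33 E=48] open={R1,R2}
Step 3: commit R1 -> on_hand[A=60 B=22 C=33 D=33 E=48] avail[A=60 B=22 C=31 D=33 E=48] open={R2}
Step 4: cancel R2 -> on_hand[A=60 B=22 C=33 D=33 E=48] avail[A=60 B=22 C=33 D=33 E=48] open={}
Step 5: reserve R3 C 9 -> on_hand[A=60 B=22 C=33 D=33 E=48] avail[A=60 B=22 C=24 D=33 E=48] open={R3}
Step 6: commit R3 -> on_hand[A=60 B=22 C=24 D=33 E=48] avail[A=60 B=22 C=24 D=33 E=48] open={}
Step 7: reserve R4 A 9 -> on_hand[A=60 B=22 C=24 D=33 E=48] avail[A=51 B=22 C=24 D=33 E=48] open={R4}
Step 8: commit R4 -> on_hand[A=51 B=22 C=24 D=33 E=48] avail[A=51 B=22 C=24 D=33 E=48] open={}
Step 9: reserve R5 A 4 -> on_hand[A=51 B=22 C=24 D=33 E=48] avail[A=47 B=22 C=24 D=33 E=48] open={R5}
Step 10: reserve R6 A 6 -> on_hand[A=51 B=22 C=24 D=33 E=48] avail[A=41 B=22 C=24 D=33 E=48] open={R5,R6}
Open reservations: ['R5', 'R6'] -> 2

Answer: 2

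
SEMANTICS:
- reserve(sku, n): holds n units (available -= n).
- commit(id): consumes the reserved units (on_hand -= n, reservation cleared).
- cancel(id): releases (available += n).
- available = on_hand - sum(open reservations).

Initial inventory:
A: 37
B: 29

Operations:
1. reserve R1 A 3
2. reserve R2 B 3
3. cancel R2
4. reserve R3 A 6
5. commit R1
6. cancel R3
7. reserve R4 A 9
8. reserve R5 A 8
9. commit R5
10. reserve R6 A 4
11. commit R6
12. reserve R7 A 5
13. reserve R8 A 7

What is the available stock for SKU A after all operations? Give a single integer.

Step 1: reserve R1 A 3 -> on_hand[A=37 B=29] avail[A=34 B=29] open={R1}
Step 2: reserve R2 B 3 -> on_hand[A=37 B=29] avail[A=34 B=26] open={R1,R2}
Step 3: cancel R2 -> on_hand[A=37 B=29] avail[A=34 B=29] open={R1}
Step 4: reserve R3 A 6 -> on_hand[A=37 B=29] avail[A=28 B=29] open={R1,R3}
Step 5: commit R1 -> on_hand[A=34 B=29] avail[A=28 B=29] open={R3}
Step 6: cancel R3 -> on_hand[A=34 B=29] avail[A=34 B=29] open={}
Step 7: reserve R4 A 9 -> on_hand[A=34 B=29] avail[A=25 B=29] open={R4}
Step 8: reserve R5 A 8 -> on_hand[A=34 B=29] avail[A=17 B=29] open={R4,R5}
Step 9: commit R5 -> on_hand[A=26 B=29] avail[A=17 B=29] open={R4}
Step 10: reserve R6 A 4 -> on_hand[A=26 B=29] avail[A=13 B=29] open={R4,R6}
Step 11: commit R6 -> on_hand[A=22 B=29] avail[A=13 B=29] open={R4}
Step 12: reserve R7 A 5 -> on_hand[A=22 B=29] avail[A=8 B=29] open={R4,R7}
Step 13: reserve R8 A 7 -> on_hand[A=22 B=29] avail[A=1 B=29] open={R4,R7,R8}
Final available[A] = 1

Answer: 1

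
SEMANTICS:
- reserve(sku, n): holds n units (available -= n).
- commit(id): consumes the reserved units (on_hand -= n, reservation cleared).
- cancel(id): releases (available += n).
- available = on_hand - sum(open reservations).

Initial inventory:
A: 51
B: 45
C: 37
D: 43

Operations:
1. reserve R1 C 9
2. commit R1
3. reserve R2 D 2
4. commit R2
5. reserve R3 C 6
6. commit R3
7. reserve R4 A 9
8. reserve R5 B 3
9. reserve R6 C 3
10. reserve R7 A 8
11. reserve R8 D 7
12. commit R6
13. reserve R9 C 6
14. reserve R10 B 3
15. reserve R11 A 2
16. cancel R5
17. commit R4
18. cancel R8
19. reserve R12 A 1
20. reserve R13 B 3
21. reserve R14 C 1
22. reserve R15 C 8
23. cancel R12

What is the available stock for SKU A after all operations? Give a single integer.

Answer: 32

Derivation:
Step 1: reserve R1 C 9 -> on_hand[A=51 B=45 C=37 D=43] avail[A=51 B=45 C=28 D=43] open={R1}
Step 2: commit R1 -> on_hand[A=51 B=45 C=28 D=43] avail[A=51 B=45 C=28 D=43] open={}
Step 3: reserve R2 D 2 -> on_hand[A=51 B=45 C=28 D=43] avail[A=51 B=45 C=28 D=41] open={R2}
Step 4: commit R2 -> on_hand[A=51 B=45 C=28 D=41] avail[A=51 B=45 C=28 D=41] open={}
Step 5: reserve R3 C 6 -> on_hand[A=51 B=45 C=28 D=41] avail[A=51 B=45 C=22 D=41] open={R3}
Step 6: commit R3 -> on_hand[A=51 B=45 C=22 D=41] avail[A=51 B=45 C=22 D=41] open={}
Step 7: reserve R4 A 9 -> on_hand[A=51 B=45 C=22 D=41] avail[A=42 B=45 C=22 D=41] open={R4}
Step 8: reserve R5 B 3 -> on_hand[A=51 B=45 C=22 D=41] avail[A=42 B=42 C=22 D=41] open={R4,R5}
Step 9: reserve R6 C 3 -> on_hand[A=51 B=45 C=22 D=41] avail[A=42 B=42 C=19 D=41] open={R4,R5,R6}
Step 10: reserve R7 A 8 -> on_hand[A=51 B=45 C=22 D=41] avail[A=34 B=42 C=19 D=41] open={R4,R5,R6,R7}
Step 11: reserve R8 D 7 -> on_hand[A=51 B=45 C=22 D=41] avail[A=34 B=42 C=19 D=34] open={R4,R5,R6,R7,R8}
Step 12: commit R6 -> on_hand[A=51 B=45 C=19 D=41] avail[A=34 B=42 C=19 D=34] open={R4,R5,R7,R8}
Step 13: reserve R9 C 6 -> on_hand[A=51 B=45 C=19 D=41] avail[A=34 B=42 C=13 D=34] open={R4,R5,R7,R8,R9}
Step 14: reserve R10 B 3 -> on_hand[A=51 B=45 C=19 D=41] avail[A=34 B=39 C=13 D=34] open={R10,R4,R5,R7,R8,R9}
Step 15: reserve R11 A 2 -> on_hand[A=51 B=45 C=19 D=41] avail[A=32 B=39 C=13 D=34] open={R10,R11,R4,R5,R7,R8,R9}
Step 16: cancel R5 -> on_hand[A=51 B=45 C=19 D=41] avail[A=32 B=42 C=13 D=34] open={R10,R11,R4,R7,R8,R9}
Step 17: commit R4 -> on_hand[A=42 B=45 C=19 D=41] avail[A=32 B=42 C=13 D=34] open={R10,R11,R7,R8,R9}
Step 18: cancel R8 -> on_hand[A=42 B=45 C=19 D=41] avail[A=32 B=42 C=13 D=41] open={R10,R11,R7,R9}
Step 19: reserve R12 A 1 -> on_hand[A=42 B=45 C=19 D=41] avail[A=31 B=42 C=13 D=41] open={R10,R11,R12,R7,R9}
Step 20: reserve R13 B 3 -> on_hand[A=42 B=45 C=19 D=41] avail[A=31 B=39 C=13 D=41] open={R10,R11,R12,R13,R7,R9}
Step 21: reserve R14 C 1 -> on_hand[A=42 B=45 C=19 D=41] avail[A=31 B=39 C=12 D=41] open={R10,R11,R12,R13,R14,R7,R9}
Step 22: reserve R15 C 8 -> on_hand[A=42 B=45 C=19 D=41] avail[A=31 B=39 C=4 D=41] open={R10,R11,R12,R13,R14,R15,R7,R9}
Step 23: cancel R12 -> on_hand[A=42 B=45 C=19 D=41] avail[A=32 B=39 C=4 D=41] open={R10,R11,R13,R14,R15,R7,R9}
Final available[A] = 32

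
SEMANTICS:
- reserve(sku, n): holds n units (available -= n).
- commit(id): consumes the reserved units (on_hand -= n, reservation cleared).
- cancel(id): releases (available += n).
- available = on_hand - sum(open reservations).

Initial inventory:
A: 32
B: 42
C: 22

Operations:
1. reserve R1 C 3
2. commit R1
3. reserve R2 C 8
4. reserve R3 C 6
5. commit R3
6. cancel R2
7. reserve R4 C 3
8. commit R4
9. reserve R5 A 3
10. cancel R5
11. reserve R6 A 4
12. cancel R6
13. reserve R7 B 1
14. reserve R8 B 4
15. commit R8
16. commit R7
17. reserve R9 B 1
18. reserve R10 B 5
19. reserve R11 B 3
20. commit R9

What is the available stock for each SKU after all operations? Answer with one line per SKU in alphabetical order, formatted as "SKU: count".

Answer: A: 32
B: 28
C: 10

Derivation:
Step 1: reserve R1 C 3 -> on_hand[A=32 B=42 C=22] avail[A=32 B=42 C=19] open={R1}
Step 2: commit R1 -> on_hand[A=32 B=42 C=19] avail[A=32 B=42 C=19] open={}
Step 3: reserve R2 C 8 -> on_hand[A=32 B=42 C=19] avail[A=32 B=42 C=11] open={R2}
Step 4: reserve R3 C 6 -> on_hand[A=32 B=42 C=19] avail[A=32 B=42 C=5] open={R2,R3}
Step 5: commit R3 -> on_hand[A=32 B=42 C=13] avail[A=32 B=42 C=5] open={R2}
Step 6: cancel R2 -> on_hand[A=32 B=42 C=13] avail[A=32 B=42 C=13] open={}
Step 7: reserve R4 C 3 -> on_hand[A=32 B=42 C=13] avail[A=32 B=42 C=10] open={R4}
Step 8: commit R4 -> on_hand[A=32 B=42 C=10] avail[A=32 B=42 C=10] open={}
Step 9: reserve R5 A 3 -> on_hand[A=32 B=42 C=10] avail[A=29 B=42 C=10] open={R5}
Step 10: cancel R5 -> on_hand[A=32 B=42 C=10] avail[A=32 B=42 C=10] open={}
Step 11: reserve R6 A 4 -> on_hand[A=32 B=42 C=10] avail[A=28 B=42 C=10] open={R6}
Step 12: cancel R6 -> on_hand[A=32 B=42 C=10] avail[A=32 B=42 C=10] open={}
Step 13: reserve R7 B 1 -> on_hand[A=32 B=42 C=10] avail[A=32 B=41 C=10] open={R7}
Step 14: reserve R8 B 4 -> on_hand[A=32 B=42 C=10] avail[A=32 B=37 C=10] open={R7,R8}
Step 15: commit R8 -> on_hand[A=32 B=38 C=10] avail[A=32 B=37 C=10] open={R7}
Step 16: commit R7 -> on_hand[A=32 B=37 C=10] avail[A=32 B=37 C=10] open={}
Step 17: reserve R9 B 1 -> on_hand[A=32 B=37 C=10] avail[A=32 B=36 C=10] open={R9}
Step 18: reserve R10 B 5 -> on_hand[A=32 B=37 C=10] avail[A=32 B=31 C=10] open={R10,R9}
Step 19: reserve R11 B 3 -> on_hand[A=32 B=37 C=10] avail[A=32 B=28 C=10] open={R10,R11,R9}
Step 20: commit R9 -> on_hand[A=32 B=36 C=10] avail[A=32 B=28 C=10] open={R10,R11}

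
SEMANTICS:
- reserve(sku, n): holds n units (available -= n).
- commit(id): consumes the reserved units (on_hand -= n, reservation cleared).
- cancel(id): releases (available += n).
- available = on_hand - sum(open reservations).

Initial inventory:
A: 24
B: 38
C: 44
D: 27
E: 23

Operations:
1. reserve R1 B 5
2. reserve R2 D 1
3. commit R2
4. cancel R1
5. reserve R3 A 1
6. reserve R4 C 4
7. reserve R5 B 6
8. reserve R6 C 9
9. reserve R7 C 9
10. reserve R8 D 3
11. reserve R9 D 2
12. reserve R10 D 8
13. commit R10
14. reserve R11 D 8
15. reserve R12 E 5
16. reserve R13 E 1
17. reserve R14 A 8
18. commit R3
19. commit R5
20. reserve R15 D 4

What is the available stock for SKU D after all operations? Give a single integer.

Step 1: reserve R1 B 5 -> on_hand[A=24 B=38 C=44 D=27 E=23] avail[A=24 B=33 C=44 D=27 E=23] open={R1}
Step 2: reserve R2 D 1 -> on_hand[A=24 B=38 C=44 D=27 E=23] avail[A=24 B=33 C=44 D=26 E=23] open={R1,R2}
Step 3: commit R2 -> on_hand[A=24 B=38 C=44 D=26 E=23] avail[A=24 B=33 C=44 D=26 E=23] open={R1}
Step 4: cancel R1 -> on_hand[A=24 B=38 C=44 D=26 E=23] avail[A=24 B=38 C=44 D=26 E=23] open={}
Step 5: reserve R3 A 1 -> on_hand[A=24 B=38 C=44 D=26 E=23] avail[A=23 B=38 C=44 D=26 E=23] open={R3}
Step 6: reserve R4 C 4 -> on_hand[A=24 B=38 C=44 D=26 E=23] avail[A=23 B=38 C=40 D=26 E=23] open={R3,R4}
Step 7: reserve R5 B 6 -> on_hand[A=24 B=38 C=44 D=26 E=23] avail[A=23 B=32 C=40 D=26 E=23] open={R3,R4,R5}
Step 8: reserve R6 C 9 -> on_hand[A=24 B=38 C=44 D=26 E=23] avail[A=23 B=32 C=31 D=26 E=23] open={R3,R4,R5,R6}
Step 9: reserve R7 C 9 -> on_hand[A=24 B=38 C=44 D=26 E=23] avail[A=23 B=32 C=22 D=26 E=23] open={R3,R4,R5,R6,R7}
Step 10: reserve R8 D 3 -> on_hand[A=24 B=38 C=44 D=26 E=23] avail[A=23 B=32 C=22 D=23 E=23] open={R3,R4,R5,R6,R7,R8}
Step 11: reserve R9 D 2 -> on_hand[A=24 B=38 C=44 D=26 E=23] avail[A=23 B=32 C=22 D=21 E=23] open={R3,R4,R5,R6,R7,R8,R9}
Step 12: reserve R10 D 8 -> on_hand[A=24 B=38 C=44 D=26 E=23] avail[A=23 B=32 C=22 D=13 E=23] open={R10,R3,R4,R5,R6,R7,R8,R9}
Step 13: commit R10 -> on_hand[A=24 B=38 C=44 D=18 E=23] avail[A=23 B=32 C=22 D=13 E=23] open={R3,R4,R5,R6,R7,R8,R9}
Step 14: reserve R11 D 8 -> on_hand[A=24 B=38 C=44 D=18 E=23] avail[A=23 B=32 C=22 D=5 E=23] open={R11,R3,R4,R5,R6,R7,R8,R9}
Step 15: reserve R12 E 5 -> on_hand[A=24 B=38 C=44 D=18 E=23] avail[A=23 B=32 C=22 D=5 E=18] open={R11,R12,R3,R4,R5,R6,R7,R8,R9}
Step 16: reserve R13 E 1 -> on_hand[A=24 B=38 C=44 D=18 E=23] avail[A=23 B=32 C=22 D=5 E=17] open={R11,R12,R13,R3,R4,R5,R6,R7,R8,R9}
Step 17: reserve R14 A 8 -> on_hand[A=24 B=38 C=44 D=18 E=23] avail[A=15 B=32 C=22 D=5 E=17] open={R11,R12,R13,R14,R3,R4,R5,R6,R7,R8,R9}
Step 18: commit R3 -> on_hand[A=23 B=38 C=44 D=18 E=23] avail[A=15 B=32 C=22 D=5 E=17] open={R11,R12,R13,R14,R4,R5,R6,R7,R8,R9}
Step 19: commit R5 -> on_hand[A=23 B=32 C=44 D=18 E=23] avail[A=15 B=32 C=22 D=5 E=17] open={R11,R12,R13,R14,R4,R6,R7,R8,R9}
Step 20: reserve R15 D 4 -> on_hand[A=23 B=32 C=44 D=18 E=23] avail[A=15 B=32 C=22 D=1 E=17] open={R11,R12,R13,R14,R15,R4,R6,R7,R8,R9}
Final available[D] = 1

Answer: 1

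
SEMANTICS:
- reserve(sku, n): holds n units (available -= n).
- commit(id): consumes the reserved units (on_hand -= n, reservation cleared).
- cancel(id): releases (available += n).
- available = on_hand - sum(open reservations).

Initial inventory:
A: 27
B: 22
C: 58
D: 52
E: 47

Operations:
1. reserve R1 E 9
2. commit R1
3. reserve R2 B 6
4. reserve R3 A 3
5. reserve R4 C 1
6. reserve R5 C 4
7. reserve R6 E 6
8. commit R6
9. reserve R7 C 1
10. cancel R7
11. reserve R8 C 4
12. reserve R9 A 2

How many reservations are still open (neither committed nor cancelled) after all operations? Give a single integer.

Answer: 6

Derivation:
Step 1: reserve R1 E 9 -> on_hand[A=27 B=22 C=58 D=52 E=47] avail[A=27 B=22 C=58 D=52 E=38] open={R1}
Step 2: commit R1 -> on_hand[A=27 B=22 C=58 D=52 E=38] avail[A=27 B=22 C=58 D=52 E=38] open={}
Step 3: reserve R2 B 6 -> on_hand[A=27 B=22 C=58 D=52 E=38] avail[A=27 B=16 C=58 D=52 E=38] open={R2}
Step 4: reserve R3 A 3 -> on_hand[A=27 B=22 C=58 D=52 E=38] avail[A=24 B=16 C=58 D=52 E=38] open={R2,R3}
Step 5: reserve R4 C 1 -> on_hand[A=27 B=22 C=58 D=52 E=38] avail[A=24 B=16 C=57 D=52 E=38] open={R2,R3,R4}
Step 6: reserve R5 C 4 -> on_hand[A=27 B=22 C=58 D=52 E=38] avail[A=24 B=16 C=53 D=52 E=38] open={R2,R3,R4,R5}
Step 7: reserve R6 E 6 -> on_hand[A=27 B=22 C=58 D=52 E=38] avail[A=24 B=16 C=53 D=52 E=32] open={R2,R3,R4,R5,R6}
Step 8: commit R6 -> on_hand[A=27 B=22 C=58 D=52 E=32] avail[A=24 B=16 C=53 D=52 E=32] open={R2,R3,R4,R5}
Step 9: reserve R7 C 1 -> on_hand[A=27 B=22 C=58 D=52 E=32] avail[A=24 B=16 C=52 D=52 E=32] open={R2,R3,R4,R5,R7}
Step 10: cancel R7 -> on_hand[A=27 B=22 C=58 D=52 E=32] avail[A=24 B=16 C=53 D=52 E=32] open={R2,R3,R4,R5}
Step 11: reserve R8 C 4 -> on_hand[A=27 B=22 C=58 D=52 E=32] avail[A=24 B=16 C=49 D=52 E=32] open={R2,R3,R4,R5,R8}
Step 12: reserve R9 A 2 -> on_hand[A=27 B=22 C=58 D=52 E=32] avail[A=22 B=16 C=49 D=52 E=32] open={R2,R3,R4,R5,R8,R9}
Open reservations: ['R2', 'R3', 'R4', 'R5', 'R8', 'R9'] -> 6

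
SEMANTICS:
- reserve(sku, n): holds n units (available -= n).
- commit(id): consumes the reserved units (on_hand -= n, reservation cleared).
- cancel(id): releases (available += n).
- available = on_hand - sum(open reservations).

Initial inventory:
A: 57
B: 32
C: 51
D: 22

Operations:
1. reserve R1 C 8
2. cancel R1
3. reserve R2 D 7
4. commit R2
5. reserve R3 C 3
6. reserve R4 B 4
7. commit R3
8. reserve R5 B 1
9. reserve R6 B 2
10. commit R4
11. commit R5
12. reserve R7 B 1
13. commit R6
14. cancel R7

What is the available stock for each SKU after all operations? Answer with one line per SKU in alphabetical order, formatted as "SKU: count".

Answer: A: 57
B: 25
C: 48
D: 15

Derivation:
Step 1: reserve R1 C 8 -> on_hand[A=57 B=32 C=51 D=22] avail[A=57 B=32 C=43 D=22] open={R1}
Step 2: cancel R1 -> on_hand[A=57 B=32 C=51 D=22] avail[A=57 B=32 C=51 D=22] open={}
Step 3: reserve R2 D 7 -> on_hand[A=57 B=32 C=51 D=22] avail[A=57 B=32 C=51 D=15] open={R2}
Step 4: commit R2 -> on_hand[A=57 B=32 C=51 D=15] avail[A=57 B=32 C=51 D=15] open={}
Step 5: reserve R3 C 3 -> on_hand[A=57 B=32 C=51 D=15] avail[A=57 B=32 C=48 D=15] open={R3}
Step 6: reserve R4 B 4 -> on_hand[A=57 B=32 C=51 D=15] avail[A=57 B=28 C=48 D=15] open={R3,R4}
Step 7: commit R3 -> on_hand[A=57 B=32 C=48 D=15] avail[A=57 B=28 C=48 D=15] open={R4}
Step 8: reserve R5 B 1 -> on_hand[A=57 B=32 C=48 D=15] avail[A=57 B=27 C=48 D=15] open={R4,R5}
Step 9: reserve R6 B 2 -> on_hand[A=57 B=32 C=48 D=15] avail[A=57 B=25 C=48 D=15] open={R4,R5,R6}
Step 10: commit R4 -> on_hand[A=57 B=28 C=48 D=15] avail[A=57 B=25 C=48 D=15] open={R5,R6}
Step 11: commit R5 -> on_hand[A=57 B=27 C=48 D=15] avail[A=57 B=25 C=48 D=15] open={R6}
Step 12: reserve R7 B 1 -> on_hand[A=57 B=27 C=48 D=15] avail[A=57 B=24 C=48 D=15] open={R6,R7}
Step 13: commit R6 -> on_hand[A=57 B=25 C=48 D=15] avail[A=57 B=24 C=48 D=15] open={R7}
Step 14: cancel R7 -> on_hand[A=57 B=25 C=48 D=15] avail[A=57 B=25 C=48 D=15] open={}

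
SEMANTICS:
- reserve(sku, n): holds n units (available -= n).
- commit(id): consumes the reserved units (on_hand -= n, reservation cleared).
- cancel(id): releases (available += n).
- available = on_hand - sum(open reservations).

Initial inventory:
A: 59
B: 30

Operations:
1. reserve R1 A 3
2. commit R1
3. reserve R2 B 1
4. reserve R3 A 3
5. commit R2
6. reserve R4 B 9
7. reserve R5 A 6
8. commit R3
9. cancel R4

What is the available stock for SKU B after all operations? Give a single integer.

Step 1: reserve R1 A 3 -> on_hand[A=59 B=30] avail[A=56 B=30] open={R1}
Step 2: commit R1 -> on_hand[A=56 B=30] avail[A=56 B=30] open={}
Step 3: reserve R2 B 1 -> on_hand[A=56 B=30] avail[A=56 B=29] open={R2}
Step 4: reserve R3 A 3 -> on_hand[A=56 B=30] avail[A=53 B=29] open={R2,R3}
Step 5: commit R2 -> on_hand[A=56 B=29] avail[A=53 B=29] open={R3}
Step 6: reserve R4 B 9 -> on_hand[A=56 B=29] avail[A=53 B=20] open={R3,R4}
Step 7: reserve R5 A 6 -> on_hand[A=56 B=29] avail[A=47 B=20] open={R3,R4,R5}
Step 8: commit R3 -> on_hand[A=53 B=29] avail[A=47 B=20] open={R4,R5}
Step 9: cancel R4 -> on_hand[A=53 B=29] avail[A=47 B=29] open={R5}
Final available[B] = 29

Answer: 29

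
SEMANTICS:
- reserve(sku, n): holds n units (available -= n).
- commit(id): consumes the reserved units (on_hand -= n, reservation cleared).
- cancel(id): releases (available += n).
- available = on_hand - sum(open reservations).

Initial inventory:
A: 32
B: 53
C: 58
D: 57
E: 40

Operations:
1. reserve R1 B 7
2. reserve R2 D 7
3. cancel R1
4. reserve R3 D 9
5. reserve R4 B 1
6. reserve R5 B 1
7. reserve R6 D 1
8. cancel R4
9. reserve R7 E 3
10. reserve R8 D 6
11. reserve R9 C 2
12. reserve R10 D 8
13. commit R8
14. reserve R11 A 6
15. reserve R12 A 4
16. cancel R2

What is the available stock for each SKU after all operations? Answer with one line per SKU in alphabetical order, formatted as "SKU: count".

Answer: A: 22
B: 52
C: 56
D: 33
E: 37

Derivation:
Step 1: reserve R1 B 7 -> on_hand[A=32 B=53 C=58 D=57 E=40] avail[A=32 B=46 C=58 D=57 E=40] open={R1}
Step 2: reserve R2 D 7 -> on_hand[A=32 B=53 C=58 D=57 E=40] avail[A=32 B=46 C=58 D=50 E=40] open={R1,R2}
Step 3: cancel R1 -> on_hand[A=32 B=53 C=58 D=57 E=40] avail[A=32 B=53 C=58 D=50 E=40] open={R2}
Step 4: reserve R3 D 9 -> on_hand[A=32 B=53 C=58 D=57 E=40] avail[A=32 B=53 C=58 D=41 E=40] open={R2,R3}
Step 5: reserve R4 B 1 -> on_hand[A=32 B=53 C=58 D=57 E=40] avail[A=32 B=52 C=58 D=41 E=40] open={R2,R3,R4}
Step 6: reserve R5 B 1 -> on_hand[A=32 B=53 C=58 D=57 E=40] avail[A=32 B=51 C=58 D=41 E=40] open={R2,R3,R4,R5}
Step 7: reserve R6 D 1 -> on_hand[A=32 B=53 C=58 D=57 E=40] avail[A=32 B=51 C=58 D=40 E=40] open={R2,R3,R4,R5,R6}
Step 8: cancel R4 -> on_hand[A=32 B=53 C=58 D=57 E=40] avail[A=32 B=52 C=58 D=40 E=40] open={R2,R3,R5,R6}
Step 9: reserve R7 E 3 -> on_hand[A=32 B=53 C=58 D=57 E=40] avail[A=32 B=52 C=58 D=40 E=37] open={R2,R3,R5,R6,R7}
Step 10: reserve R8 D 6 -> on_hand[A=32 B=53 C=58 D=57 E=40] avail[A=32 B=52 C=58 D=34 E=37] open={R2,R3,R5,R6,R7,R8}
Step 11: reserve R9 C 2 -> on_hand[A=32 B=53 C=58 D=57 E=40] avail[A=32 B=52 C=56 D=34 E=37] open={R2,R3,R5,R6,R7,R8,R9}
Step 12: reserve R10 D 8 -> on_hand[A=32 B=53 C=58 D=57 E=40] avail[A=32 B=52 C=56 D=26 E=37] open={R10,R2,R3,R5,R6,R7,R8,R9}
Step 13: commit R8 -> on_hand[A=32 B=53 C=58 D=51 E=40] avail[A=32 B=52 C=56 D=26 E=37] open={R10,R2,R3,R5,R6,R7,R9}
Step 14: reserve R11 A 6 -> on_hand[A=32 B=53 C=58 D=51 E=40] avail[A=26 B=52 C=56 D=26 E=37] open={R10,R11,R2,R3,R5,R6,R7,R9}
Step 15: reserve R12 A 4 -> on_hand[A=32 B=53 C=58 D=51 E=40] avail[A=22 B=52 C=56 D=26 E=37] open={R10,R11,R12,R2,R3,R5,R6,R7,R9}
Step 16: cancel R2 -> on_hand[A=32 B=53 C=58 D=51 E=40] avail[A=22 B=52 C=56 D=33 E=37] open={R10,R11,R12,R3,R5,R6,R7,R9}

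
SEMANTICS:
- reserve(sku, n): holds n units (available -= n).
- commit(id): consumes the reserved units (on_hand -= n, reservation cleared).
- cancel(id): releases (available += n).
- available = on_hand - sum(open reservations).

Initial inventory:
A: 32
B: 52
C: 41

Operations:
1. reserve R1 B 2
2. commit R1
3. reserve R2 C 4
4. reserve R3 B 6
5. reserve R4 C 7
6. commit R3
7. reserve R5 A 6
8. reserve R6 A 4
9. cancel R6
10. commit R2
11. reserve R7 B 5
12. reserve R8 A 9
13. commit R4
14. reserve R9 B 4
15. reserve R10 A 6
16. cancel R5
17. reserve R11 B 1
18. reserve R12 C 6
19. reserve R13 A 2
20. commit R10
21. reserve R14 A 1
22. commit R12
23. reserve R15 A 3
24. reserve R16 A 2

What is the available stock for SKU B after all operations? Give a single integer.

Step 1: reserve R1 B 2 -> on_hand[A=32 B=52 C=41] avail[A=32 B=50 C=41] open={R1}
Step 2: commit R1 -> on_hand[A=32 B=50 C=41] avail[A=32 B=50 C=41] open={}
Step 3: reserve R2 C 4 -> on_hand[A=32 B=50 C=41] avail[A=32 B=50 C=37] open={R2}
Step 4: reserve R3 B 6 -> on_hand[A=32 B=50 C=41] avail[A=32 B=44 C=37] open={R2,R3}
Step 5: reserve R4 C 7 -> on_hand[A=32 B=50 C=41] avail[A=32 B=44 C=30] open={R2,R3,R4}
Step 6: commit R3 -> on_hand[A=32 B=44 C=41] avail[A=32 B=44 C=30] open={R2,R4}
Step 7: reserve R5 A 6 -> on_hand[A=32 B=44 C=41] avail[A=26 B=44 C=30] open={R2,R4,R5}
Step 8: reserve R6 A 4 -> on_hand[A=32 B=44 C=41] avail[A=22 B=44 C=30] open={R2,R4,R5,R6}
Step 9: cancel R6 -> on_hand[A=32 B=44 C=41] avail[A=26 B=44 C=30] open={R2,R4,R5}
Step 10: commit R2 -> on_hand[A=32 B=44 C=37] avail[A=26 B=44 C=30] open={R4,R5}
Step 11: reserve R7 B 5 -> on_hand[A=32 B=44 C=37] avail[A=26 B=39 C=30] open={R4,R5,R7}
Step 12: reserve R8 A 9 -> on_hand[A=32 B=44 C=37] avail[A=17 B=39 C=30] open={R4,R5,R7,R8}
Step 13: commit R4 -> on_hand[A=32 B=44 C=30] avail[A=17 B=39 C=30] open={R5,R7,R8}
Step 14: reserve R9 B 4 -> on_hand[A=32 B=44 C=30] avail[A=17 B=35 C=30] open={R5,R7,R8,R9}
Step 15: reserve R10 A 6 -> on_hand[A=32 B=44 C=30] avail[A=11 B=35 C=30] open={R10,R5,R7,R8,R9}
Step 16: cancel R5 -> on_hand[A=32 B=44 C=30] avail[A=17 B=35 C=30] open={R10,R7,R8,R9}
Step 17: reserve R11 B 1 -> on_hand[A=32 B=44 C=30] avail[A=17 B=34 C=30] open={R10,R11,R7,R8,R9}
Step 18: reserve R12 C 6 -> on_hand[A=32 B=44 C=30] avail[A=17 B=34 C=24] open={R10,R11,R12,R7,R8,R9}
Step 19: reserve R13 A 2 -> on_hand[A=32 B=44 C=30] avail[A=15 B=34 C=24] open={R10,R11,R12,R13,R7,R8,R9}
Step 20: commit R10 -> on_hand[A=26 B=44 C=30] avail[A=15 B=34 C=24] open={R11,R12,R13,R7,R8,R9}
Step 21: reserve R14 A 1 -> on_hand[A=26 B=44 C=30] avail[A=14 B=34 C=24] open={R11,R12,R13,R14,R7,R8,R9}
Step 22: commit R12 -> on_hand[A=26 B=44 C=24] avail[A=14 B=34 C=24] open={R11,R13,R14,R7,R8,R9}
Step 23: reserve R15 A 3 -> on_hand[A=26 B=44 C=24] avail[A=11 B=34 C=24] open={R11,R13,R14,R15,R7,R8,R9}
Step 24: reserve R16 A 2 -> on_hand[A=26 B=44 C=24] avail[A=9 B=34 C=24] open={R11,R13,R14,R15,R16,R7,R8,R9}
Final available[B] = 34

Answer: 34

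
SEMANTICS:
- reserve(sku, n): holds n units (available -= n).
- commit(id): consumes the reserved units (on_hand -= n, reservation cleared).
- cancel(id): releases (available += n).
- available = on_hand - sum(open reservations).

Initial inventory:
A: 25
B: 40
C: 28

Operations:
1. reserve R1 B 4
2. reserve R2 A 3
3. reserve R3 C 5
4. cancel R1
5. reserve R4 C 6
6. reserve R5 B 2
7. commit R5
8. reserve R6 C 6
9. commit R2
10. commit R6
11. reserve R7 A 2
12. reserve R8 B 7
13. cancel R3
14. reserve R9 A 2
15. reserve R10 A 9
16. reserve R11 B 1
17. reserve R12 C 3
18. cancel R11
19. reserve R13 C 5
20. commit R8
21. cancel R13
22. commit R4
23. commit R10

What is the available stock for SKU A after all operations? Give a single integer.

Step 1: reserve R1 B 4 -> on_hand[A=25 B=40 C=28] avail[A=25 B=36 C=28] open={R1}
Step 2: reserve R2 A 3 -> on_hand[A=25 B=40 C=28] avail[A=22 B=36 C=28] open={R1,R2}
Step 3: reserve R3 C 5 -> on_hand[A=25 B=40 C=28] avail[A=22 B=36 C=23] open={R1,R2,R3}
Step 4: cancel R1 -> on_hand[A=25 B=40 C=28] avail[A=22 B=40 C=23] open={R2,R3}
Step 5: reserve R4 C 6 -> on_hand[A=25 B=40 C=28] avail[A=22 B=40 C=17] open={R2,R3,R4}
Step 6: reserve R5 B 2 -> on_hand[A=25 B=40 C=28] avail[A=22 B=38 C=17] open={R2,R3,R4,R5}
Step 7: commit R5 -> on_hand[A=25 B=38 C=28] avail[A=22 B=38 C=17] open={R2,R3,R4}
Step 8: reserve R6 C 6 -> on_hand[A=25 B=38 C=28] avail[A=22 B=38 C=11] open={R2,R3,R4,R6}
Step 9: commit R2 -> on_hand[A=22 B=38 C=28] avail[A=22 B=38 C=11] open={R3,R4,R6}
Step 10: commit R6 -> on_hand[A=22 B=38 C=22] avail[A=22 B=38 C=11] open={R3,R4}
Step 11: reserve R7 A 2 -> on_hand[A=22 B=38 C=22] avail[A=20 B=38 C=11] open={R3,R4,R7}
Step 12: reserve R8 B 7 -> on_hand[A=22 B=38 C=22] avail[A=20 B=31 C=11] open={R3,R4,R7,R8}
Step 13: cancel R3 -> on_hand[A=22 B=38 C=22] avail[A=20 B=31 C=16] open={R4,R7,R8}
Step 14: reserve R9 A 2 -> on_hand[A=22 B=38 C=22] avail[A=18 B=31 C=16] open={R4,R7,R8,R9}
Step 15: reserve R10 A 9 -> on_hand[A=22 B=38 C=22] avail[A=9 B=31 C=16] open={R10,R4,R7,R8,R9}
Step 16: reserve R11 B 1 -> on_hand[A=22 B=38 C=22] avail[A=9 B=30 C=16] open={R10,R11,R4,R7,R8,R9}
Step 17: reserve R12 C 3 -> on_hand[A=22 B=38 C=22] avail[A=9 B=30 C=13] open={R10,R11,R12,R4,R7,R8,R9}
Step 18: cancel R11 -> on_hand[A=22 B=38 C=22] avail[A=9 B=31 C=13] open={R10,R12,R4,R7,R8,R9}
Step 19: reserve R13 C 5 -> on_hand[A=22 B=38 C=22] avail[A=9 B=31 C=8] open={R10,R12,R13,R4,R7,R8,R9}
Step 20: commit R8 -> on_hand[A=22 B=31 C=22] avail[A=9 B=31 C=8] open={R10,R12,R13,R4,R7,R9}
Step 21: cancel R13 -> on_hand[A=22 B=31 C=22] avail[A=9 B=31 C=13] open={R10,R12,R4,R7,R9}
Step 22: commit R4 -> on_hand[A=22 B=31 C=16] avail[A=9 B=31 C=13] open={R10,R12,R7,R9}
Step 23: commit R10 -> on_hand[A=13 B=31 C=16] avail[A=9 B=31 C=13] open={R12,R7,R9}
Final available[A] = 9

Answer: 9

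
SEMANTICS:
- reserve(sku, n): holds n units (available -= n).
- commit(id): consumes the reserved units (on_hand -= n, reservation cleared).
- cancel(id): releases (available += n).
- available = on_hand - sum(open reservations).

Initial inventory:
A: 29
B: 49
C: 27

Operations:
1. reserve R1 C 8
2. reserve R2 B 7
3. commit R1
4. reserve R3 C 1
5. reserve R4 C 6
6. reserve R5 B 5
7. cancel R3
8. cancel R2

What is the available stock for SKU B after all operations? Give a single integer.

Step 1: reserve R1 C 8 -> on_hand[A=29 B=49 C=27] avail[A=29 B=49 C=19] open={R1}
Step 2: reserve R2 B 7 -> on_hand[A=29 B=49 C=27] avail[A=29 B=42 C=19] open={R1,R2}
Step 3: commit R1 -> on_hand[A=29 B=49 C=19] avail[A=29 B=42 C=19] open={R2}
Step 4: reserve R3 C 1 -> on_hand[A=29 B=49 C=19] avail[A=29 B=42 C=18] open={R2,R3}
Step 5: reserve R4 C 6 -> on_hand[A=29 B=49 C=19] avail[A=29 B=42 C=12] open={R2,R3,R4}
Step 6: reserve R5 B 5 -> on_hand[A=29 B=49 C=19] avail[A=29 B=37 C=12] open={R2,R3,R4,R5}
Step 7: cancel R3 -> on_hand[A=29 B=49 C=19] avail[A=29 B=37 C=13] open={R2,R4,R5}
Step 8: cancel R2 -> on_hand[A=29 B=49 C=19] avail[A=29 B=44 C=13] open={R4,R5}
Final available[B] = 44

Answer: 44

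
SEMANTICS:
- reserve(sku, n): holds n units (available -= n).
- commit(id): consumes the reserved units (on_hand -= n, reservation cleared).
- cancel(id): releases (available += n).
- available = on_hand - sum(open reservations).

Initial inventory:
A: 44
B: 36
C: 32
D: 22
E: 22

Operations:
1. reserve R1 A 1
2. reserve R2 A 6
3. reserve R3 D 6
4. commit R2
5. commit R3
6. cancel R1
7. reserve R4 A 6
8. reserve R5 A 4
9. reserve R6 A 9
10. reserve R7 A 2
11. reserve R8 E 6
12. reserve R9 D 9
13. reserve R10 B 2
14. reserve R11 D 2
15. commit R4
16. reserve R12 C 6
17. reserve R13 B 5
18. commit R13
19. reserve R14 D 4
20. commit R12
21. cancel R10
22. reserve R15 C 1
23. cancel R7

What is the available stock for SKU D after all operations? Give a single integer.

Step 1: reserve R1 A 1 -> on_hand[A=44 B=36 C=32 D=22 E=22] avail[A=43 B=36 C=32 D=22 E=22] open={R1}
Step 2: reserve R2 A 6 -> on_hand[A=44 B=36 C=32 D=22 E=22] avail[A=37 B=36 C=32 D=22 E=22] open={R1,R2}
Step 3: reserve R3 D 6 -> on_hand[A=44 B=36 C=32 D=22 E=22] avail[A=37 B=36 C=32 D=16 E=22] open={R1,R2,R3}
Step 4: commit R2 -> on_hand[A=38 B=36 C=32 D=22 E=22] avail[A=37 B=36 C=32 D=16 E=22] open={R1,R3}
Step 5: commit R3 -> on_hand[A=38 B=36 C=32 D=16 E=22] avail[A=37 B=36 C=32 D=16 E=22] open={R1}
Step 6: cancel R1 -> on_hand[A=38 B=36 C=32 D=16 E=22] avail[A=38 B=36 C=32 D=16 E=22] open={}
Step 7: reserve R4 A 6 -> on_hand[A=38 B=36 C=32 D=16 E=22] avail[A=32 B=36 C=32 D=16 E=22] open={R4}
Step 8: reserve R5 A 4 -> on_hand[A=38 B=36 C=32 D=16 E=22] avail[A=28 B=36 C=32 D=16 E=22] open={R4,R5}
Step 9: reserve R6 A 9 -> on_hand[A=38 B=36 C=32 D=16 E=22] avail[A=19 B=36 C=32 D=16 E=22] open={R4,R5,R6}
Step 10: reserve R7 A 2 -> on_hand[A=38 B=36 C=32 D=16 E=22] avail[A=17 B=36 C=32 D=16 E=22] open={R4,R5,R6,R7}
Step 11: reserve R8 E 6 -> on_hand[A=38 B=36 C=32 D=16 E=22] avail[A=17 B=36 C=32 D=16 E=16] open={R4,R5,R6,R7,R8}
Step 12: reserve R9 D 9 -> on_hand[A=38 B=36 C=32 D=16 E=22] avail[A=17 B=36 C=32 D=7 E=16] open={R4,R5,R6,R7,R8,R9}
Step 13: reserve R10 B 2 -> on_hand[A=38 B=36 C=32 D=16 E=22] avail[A=17 B=34 C=32 D=7 E=16] open={R10,R4,R5,R6,R7,R8,R9}
Step 14: reserve R11 D 2 -> on_hand[A=38 B=36 C=32 D=16 E=22] avail[A=17 B=34 C=32 D=5 E=16] open={R10,R11,R4,R5,R6,R7,R8,R9}
Step 15: commit R4 -> on_hand[A=32 B=36 C=32 D=16 E=22] avail[A=17 B=34 C=32 D=5 E=16] open={R10,R11,R5,R6,R7,R8,R9}
Step 16: reserve R12 C 6 -> on_hand[A=32 B=36 C=32 D=16 E=22] avail[A=17 B=34 C=26 D=5 E=16] open={R10,R11,R12,R5,R6,R7,R8,R9}
Step 17: reserve R13 B 5 -> on_hand[A=32 B=36 C=32 D=16 E=22] avail[A=17 B=29 C=26 D=5 E=16] open={R10,R11,R12,R13,R5,R6,R7,R8,R9}
Step 18: commit R13 -> on_hand[A=32 B=31 C=32 D=16 E=22] avail[A=17 B=29 C=26 D=5 E=16] open={R10,R11,R12,R5,R6,R7,R8,R9}
Step 19: reserve R14 D 4 -> on_hand[A=32 B=31 C=32 D=16 E=22] avail[A=17 B=29 C=26 D=1 E=16] open={R10,R11,R12,R14,R5,R6,R7,R8,R9}
Step 20: commit R12 -> on_hand[A=32 B=31 C=26 D=16 E=22] avail[A=17 B=29 C=26 D=1 E=16] open={R10,R11,R14,R5,R6,R7,R8,R9}
Step 21: cancel R10 -> on_hand[A=32 B=31 C=26 D=16 E=22] avail[A=17 B=31 C=26 D=1 E=16] open={R11,R14,R5,R6,R7,R8,R9}
Step 22: reserve R15 C 1 -> on_hand[A=32 B=31 C=26 D=16 E=22] avail[A=17 B=31 C=25 D=1 E=16] open={R11,R14,R15,R5,R6,R7,R8,R9}
Step 23: cancel R7 -> on_hand[A=32 B=31 C=26 D=16 E=22] avail[A=19 B=31 C=25 D=1 E=16] open={R11,R14,R15,R5,R6,R8,R9}
Final available[D] = 1

Answer: 1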